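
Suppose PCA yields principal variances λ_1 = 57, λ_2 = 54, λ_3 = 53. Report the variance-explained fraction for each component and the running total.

Step 1 — total variance = trace(Sigma) = Σ λ_i = 57 + 54 + 53 = 164.

Step 2 — fraction explained by component i = λ_i / Σ λ:
  PC1: 57/164 = 0.3476
  PC2: 54/164 = 0.3293
  PC3: 53/164 = 0.3232

Step 3 — cumulative fraction after k components = (λ_1 + ... + λ_k) / Σ λ:
  k = 1: 57/164 = 0.3476
  k = 2: (57 + 54)/164 = 111/164 = 0.6768
  k = 3: (57 + 54 + 53)/164 = 164/164 = 1

Summary (fraction, with percent):

explained: PC1 0.3476 (34.76%), PC2 0.3293 (32.93%), PC3 0.3232 (32.32%);  cumulative: 0.3476, 0.6768, 1


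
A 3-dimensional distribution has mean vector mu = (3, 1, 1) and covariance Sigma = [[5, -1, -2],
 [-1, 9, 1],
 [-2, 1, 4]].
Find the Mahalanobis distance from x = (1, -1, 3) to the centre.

Step 1 — centre the observation: (x - mu) = (-2, -2, 2).

Step 2 — invert Sigma (cofactor / det for 3×3, or solve directly):
  Sigma^{-1} = [[0.2518, 0.0144, 0.1223],
 [0.0144, 0.1151, -0.0216],
 [0.1223, -0.0216, 0.3165]].

Step 3 — form the quadratic (x - mu)^T · Sigma^{-1} · (x - mu):
  Sigma^{-1} · (x - mu) = (-0.2878, -0.3022, 0.4317).
  (x - mu)^T · [Sigma^{-1} · (x - mu)] = (-2)·(-0.2878) + (-2)·(-0.3022) + (2)·(0.4317) = 2.0432.

Step 4 — take square root: d = √(2.0432) ≈ 1.4294.

d(x, mu) = √(2.0432) ≈ 1.4294


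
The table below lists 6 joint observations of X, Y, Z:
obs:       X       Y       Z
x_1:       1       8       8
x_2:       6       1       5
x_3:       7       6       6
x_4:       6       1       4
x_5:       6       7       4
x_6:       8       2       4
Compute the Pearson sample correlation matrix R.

Step 1 — column means:
  mean(X) = (1 + 6 + 7 + 6 + 6 + 8) / 6 = 34/6 = 5.6667
  mean(Y) = (8 + 1 + 6 + 1 + 7 + 2) / 6 = 25/6 = 4.1667
  mean(Z) = (8 + 5 + 6 + 4 + 4 + 4) / 6 = 31/6 = 5.1667

Step 2 — sample variances and covariances s[i,j] = (1/(n-1)) · Σ_k (x_{k,i} - mean_i) · (x_{k,j} - mean_j), with n-1 = 5:
  s[X,X] = ((-4.6667)·(-4.6667) + (0.3333)·(0.3333) + (1.3333)·(1.3333) + (0.3333)·(0.3333) + (0.3333)·(0.3333) + (2.3333)·(2.3333)) / 5 = 29.3333/5 = 5.8667
  s[X,Y] = ((-4.6667)·(3.8333) + (0.3333)·(-3.1667) + (1.3333)·(1.8333) + (0.3333)·(-3.1667) + (0.3333)·(2.8333) + (2.3333)·(-2.1667)) / 5 = -21.6667/5 = -4.3333
  s[X,Z] = ((-4.6667)·(2.8333) + (0.3333)·(-0.1667) + (1.3333)·(0.8333) + (0.3333)·(-1.1667) + (0.3333)·(-1.1667) + (2.3333)·(-1.1667)) / 5 = -15.6667/5 = -3.1333
  s[Y,Y] = ((3.8333)·(3.8333) + (-3.1667)·(-3.1667) + (1.8333)·(1.8333) + (-3.1667)·(-3.1667) + (2.8333)·(2.8333) + (-2.1667)·(-2.1667)) / 5 = 50.8333/5 = 10.1667
  s[Y,Z] = ((3.8333)·(2.8333) + (-3.1667)·(-0.1667) + (1.8333)·(0.8333) + (-3.1667)·(-1.1667) + (2.8333)·(-1.1667) + (-2.1667)·(-1.1667)) / 5 = 15.8333/5 = 3.1667
  s[Z,Z] = ((2.8333)·(2.8333) + (-0.1667)·(-0.1667) + (0.8333)·(0.8333) + (-1.1667)·(-1.1667) + (-1.1667)·(-1.1667) + (-1.1667)·(-1.1667)) / 5 = 12.8333/5 = 2.5667
  Sample standard deviations s_i = √(s[i,i]):
  s(X) = √(5.8667) = 2.4221
  s(Y) = √(10.1667) = 3.1885
  s(Z) = √(2.5667) = 1.6021

Step 3 — r_{ij} = s_{ij} / (s_i · s_j):
  r[X,X] = 1 (diagonal).
  r[X,Y] = -4.3333 / (2.4221 · 3.1885) = -4.3333 / 7.723 = -0.5611
  r[X,Z] = -3.1333 / (2.4221 · 1.6021) = -3.1333 / 3.8804 = -0.8075
  r[Y,Y] = 1 (diagonal).
  r[Y,Z] = 3.1667 / (3.1885 · 1.6021) = 3.1667 / 5.1083 = 0.6199
  r[Z,Z] = 1 (diagonal).

R is symmetric with unit diagonal. Assembling:

R = [[1, -0.5611, -0.8075],
 [-0.5611, 1, 0.6199],
 [-0.8075, 0.6199, 1]]


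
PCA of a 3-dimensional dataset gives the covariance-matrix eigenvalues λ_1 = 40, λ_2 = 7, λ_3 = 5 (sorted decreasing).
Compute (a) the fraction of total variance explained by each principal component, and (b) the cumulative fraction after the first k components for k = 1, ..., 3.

Step 1 — total variance = trace(Sigma) = Σ λ_i = 40 + 7 + 5 = 52.

Step 2 — fraction explained by component i = λ_i / Σ λ:
  PC1: 40/52 = 0.7692
  PC2: 7/52 = 0.1346
  PC3: 5/52 = 0.0962

Step 3 — cumulative fraction after k components = (λ_1 + ... + λ_k) / Σ λ:
  k = 1: 40/52 = 0.7692
  k = 2: (40 + 7)/52 = 47/52 = 0.9038
  k = 3: (40 + 7 + 5)/52 = 52/52 = 1

Summary (fraction, with percent):

explained: PC1 0.7692 (76.92%), PC2 0.1346 (13.46%), PC3 0.0962 (9.62%);  cumulative: 0.7692, 0.9038, 1


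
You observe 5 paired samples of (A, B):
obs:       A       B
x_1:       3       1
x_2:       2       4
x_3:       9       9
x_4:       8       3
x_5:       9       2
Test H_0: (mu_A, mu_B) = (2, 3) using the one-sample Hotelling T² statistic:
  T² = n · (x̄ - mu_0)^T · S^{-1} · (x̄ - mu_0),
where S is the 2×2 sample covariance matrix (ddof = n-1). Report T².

Step 1 — sample mean vector:
  mean(A) = (3 + 2 + 9 + 8 + 9) / 5 = 31/5 = 6.2
  mean(B) = (1 + 4 + 9 + 3 + 2) / 5 = 19/5 = 3.8
  x̄ = (6.2, 3.8),  deviation x̄ - mu_0 = (6.2, 3.8) - (2, 3) = (4.2, 0.8).

Step 2 — sample covariance matrix, S[i,j] = (1/(n-1)) · Σ_k (x_{k,i} - mean_i) · (x_{k,j} - mean_j), divisor n-1 = 4:
  S[A,A] = ((-3.2)·(-3.2) + (-4.2)·(-4.2) + (2.8)·(2.8) + (1.8)·(1.8) + (2.8)·(2.8)) / 4 = 46.8/4 = 11.7
  S[A,B] = ((-3.2)·(-2.8) + (-4.2)·(0.2) + (2.8)·(5.2) + (1.8)·(-0.8) + (2.8)·(-1.8)) / 4 = 16.2/4 = 4.05
  S[B,B] = ((-2.8)·(-2.8) + (0.2)·(0.2) + (5.2)·(5.2) + (-0.8)·(-0.8) + (-1.8)·(-1.8)) / 4 = 38.8/4 = 9.7
  S = [[11.7, 4.05],
 [4.05, 9.7]].

Step 3 — invert S. det(S) = 11.7·9.7 - (4.05)² = 97.0875.
  S^{-1} = (1/det) · [[d, -b], [-b, a]] = [[0.0999, -0.0417],
 [-0.0417, 0.1205]].

Step 4 — quadratic form (x̄ - mu_0)^T · S^{-1} · (x̄ - mu_0):
  S^{-1} · (x̄ - mu_0) = (0.3862, -0.0788),
  (x̄ - mu_0)^T · [...] = (4.2)·(0.3862) + (0.8)·(-0.0788) = 1.5592.

Step 5 — scale by n: T² = 5 · 1.5592 = 7.7961.

T² ≈ 7.7961


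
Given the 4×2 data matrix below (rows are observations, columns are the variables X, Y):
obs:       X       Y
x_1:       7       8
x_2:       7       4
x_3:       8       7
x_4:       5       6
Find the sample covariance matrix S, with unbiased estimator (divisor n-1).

Step 1 — column means:
  mean(X) = (7 + 7 + 8 + 5) / 4 = 27/4 = 6.75
  mean(Y) = (8 + 4 + 7 + 6) / 4 = 25/4 = 6.25

Step 2 — sample covariance S[i,j] = (1/(n-1)) · Σ_k (x_{k,i} - mean_i) · (x_{k,j} - mean_j), with n-1 = 3.
  S[X,X] = ((0.25)·(0.25) + (0.25)·(0.25) + (1.25)·(1.25) + (-1.75)·(-1.75)) / 3 = 4.75/3 = 1.5833
  S[X,Y] = ((0.25)·(1.75) + (0.25)·(-2.25) + (1.25)·(0.75) + (-1.75)·(-0.25)) / 3 = 1.25/3 = 0.4167
  S[Y,Y] = ((1.75)·(1.75) + (-2.25)·(-2.25) + (0.75)·(0.75) + (-0.25)·(-0.25)) / 3 = 8.75/3 = 2.9167

S is symmetric (S[j,i] = S[i,j]). Assembling:

S = [[1.5833, 0.4167],
 [0.4167, 2.9167]]


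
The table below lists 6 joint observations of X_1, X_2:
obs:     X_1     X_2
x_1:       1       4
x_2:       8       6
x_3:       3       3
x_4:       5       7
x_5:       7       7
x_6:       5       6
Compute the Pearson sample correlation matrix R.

Step 1 — column means:
  mean(X_1) = (1 + 8 + 3 + 5 + 7 + 5) / 6 = 29/6 = 4.8333
  mean(X_2) = (4 + 6 + 3 + 7 + 7 + 6) / 6 = 33/6 = 5.5

Step 2 — sample variances and covariances s[i,j] = (1/(n-1)) · Σ_k (x_{k,i} - mean_i) · (x_{k,j} - mean_j), with n-1 = 5:
  s[X_1,X_1] = ((-3.8333)·(-3.8333) + (3.1667)·(3.1667) + (-1.8333)·(-1.8333) + (0.1667)·(0.1667) + (2.1667)·(2.1667) + (0.1667)·(0.1667)) / 5 = 32.8333/5 = 6.5667
  s[X_1,X_2] = ((-3.8333)·(-1.5) + (3.1667)·(0.5) + (-1.8333)·(-2.5) + (0.1667)·(1.5) + (2.1667)·(1.5) + (0.1667)·(0.5)) / 5 = 15.5/5 = 3.1
  s[X_2,X_2] = ((-1.5)·(-1.5) + (0.5)·(0.5) + (-2.5)·(-2.5) + (1.5)·(1.5) + (1.5)·(1.5) + (0.5)·(0.5)) / 5 = 13.5/5 = 2.7
  Sample standard deviations s_i = √(s[i,i]):
  s(X_1) = √(6.5667) = 2.5626
  s(X_2) = √(2.7) = 1.6432

Step 3 — r_{ij} = s_{ij} / (s_i · s_j):
  r[X_1,X_1] = 1 (diagonal).
  r[X_1,X_2] = 3.1 / (2.5626 · 1.6432) = 3.1 / 4.2107 = 0.7362
  r[X_2,X_2] = 1 (diagonal).

R is symmetric with unit diagonal. Assembling:

R = [[1, 0.7362],
 [0.7362, 1]]


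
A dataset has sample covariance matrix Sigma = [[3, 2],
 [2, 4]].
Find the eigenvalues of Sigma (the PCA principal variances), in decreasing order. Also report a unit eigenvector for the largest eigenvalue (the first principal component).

Step 1 — characteristic polynomial of 2×2 Sigma:
  det(Sigma - λI) = λ² - trace · λ + det = 0.
  trace = 3 + 4 = 7, det = 3·4 - (2)² = 8.
Step 2 — discriminant:
  Δ = trace² - 4·det = 49 - 32 = 17.
Step 3 — eigenvalues:
  λ = (trace ± √Δ)/2 = (7 ± 4.1231)/2,
  λ_1 = 5.5616,  λ_2 = 1.4384.

Step 4 — unit eigenvector for λ_1: solve (Sigma - λ_1 I)v = 0. First row:
  (3 - 5.5616)·v_x + (2)·v_y = 0, i.e. (-2.5616)·v_x + (2)·v_y = 0,
  so v ∝ (b, λ_1 - a) = (2, 2.5616) = u.
  ||u|| = √((2)² + (2.5616)²) = √(10.5616) ≈ 3.2499,
  v_1 = u/||u|| ≈ (0.6154, 0.7882) (||v_1|| = 1).

λ_1 = 5.5616,  λ_2 = 1.4384;  v_1 ≈ (0.6154, 0.7882)


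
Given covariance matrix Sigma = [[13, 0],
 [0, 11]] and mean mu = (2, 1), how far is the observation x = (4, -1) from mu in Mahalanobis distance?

Step 1 — centre the observation: (x - mu) = (2, -2).

Step 2 — invert Sigma. det(Sigma) = 13·11 - (0)² = 143.
  Sigma^{-1} = (1/det) · [[d, -b], [-b, a]] = [[0.0769, 0],
 [0, 0.0909]].

Step 3 — form the quadratic (x - mu)^T · Sigma^{-1} · (x - mu):
  Sigma^{-1} · (x - mu) = (0.1538, -0.1818).
  (x - mu)^T · [Sigma^{-1} · (x - mu)] = (2)·(0.1538) + (-2)·(-0.1818) = 0.6713.

Step 4 — take square root: d = √(0.6713) ≈ 0.8193.

d(x, mu) = √(0.6713) ≈ 0.8193


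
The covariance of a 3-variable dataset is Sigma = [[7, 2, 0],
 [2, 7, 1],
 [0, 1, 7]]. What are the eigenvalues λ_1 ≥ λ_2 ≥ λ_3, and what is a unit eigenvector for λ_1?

Step 1 — characteristic polynomial p(λ) = det(λI - Sigma) = λ³ - tr·λ² + c_1·λ - det, where tr = trace, c_1 = sum of the principal 2×2 minors, det = det(Sigma):
  tr = 7 + 7 + 7 = 21,
  c_1 = (7·7 - (2)²) + (7·7 - (0)²) + (7·7 - (1)²) = 45 + 49 + 48 = 142,
  det = 7·(7·7 - (1)²) - (2)·((2)·7 - (1)·(0)) + (0)·((2)·(1) - 7·(0)) = 7·(48) - (2)·(14) + (0)·(2) = 308.
  So p(λ) = λ³ - 21λ² + 142λ - 308.
Step 2 — look for an integer root (rational root theorem: any rational root is an integer divisor of 308). Testing λ = 7:
  p(7) = 343 - 1029 + 994 - 308 = 0  ✓
  Dividing out (λ - 7): p(λ) = (λ - 7)(λ² - 14λ + 44).
Step 3 — remaining eigenvalues from the quadratic λ² - 14λ + 44 = 0:
  Δ = 14² - 4·44 = 196 - 176 = 20,  λ = (14 ± √20)/2 = (14 ± 4.4721)/2 ≈ 9.2361 or 4.7639.
  Sorted: λ_1 = 9.2361,  λ_2 = 7,  λ_3 = 4.7639  (check: sum = 21 = tr ✓).

Step 4 — unit eigenvector for λ_1 ≈ 9.2361: v spans the null space of (Sigma - λ_1 I), whose rows are
  r_1 = (-2.2361, 2, 0),  r_2 = (2, -2.2361, 1),  r_3 = (0, 1, -2.2361).
  v is orthogonal to every row, so take v ∝ r_1 × r_2 = ((2)·(1) - (0)·(-2.2361), (0)·(2) - (-2.2361)·(1), (-2.2361)·(-2.2361) - (2)·(2)) ≈ (2, 2.2361, 1).
  Let u = (2, 2.2361, 1).
  ||u|| = √((2)² + (2.2361)² + (1)²) = √(10) ≈ 3.1623,  v_1 = u/||u|| ≈ (0.6325, 0.7071, 0.3162) (||v_1|| = 1).

λ_1 = 9.2361,  λ_2 = 7,  λ_3 = 4.7639;  v_1 ≈ (0.6325, 0.7071, 0.3162)


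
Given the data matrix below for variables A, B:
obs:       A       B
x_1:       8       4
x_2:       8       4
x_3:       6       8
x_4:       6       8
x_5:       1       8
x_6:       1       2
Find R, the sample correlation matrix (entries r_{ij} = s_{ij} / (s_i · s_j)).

Step 1 — column means:
  mean(A) = (8 + 8 + 6 + 6 + 1 + 1) / 6 = 30/6 = 5
  mean(B) = (4 + 4 + 8 + 8 + 8 + 2) / 6 = 34/6 = 5.6667

Step 2 — sample variances and covariances s[i,j] = (1/(n-1)) · Σ_k (x_{k,i} - mean_i) · (x_{k,j} - mean_j), with n-1 = 5:
  s[A,A] = ((3)·(3) + (3)·(3) + (1)·(1) + (1)·(1) + (-4)·(-4) + (-4)·(-4)) / 5 = 52/5 = 10.4
  s[A,B] = ((3)·(-1.6667) + (3)·(-1.6667) + (1)·(2.3333) + (1)·(2.3333) + (-4)·(2.3333) + (-4)·(-3.6667)) / 5 = 0/5 = 0
  s[B,B] = ((-1.6667)·(-1.6667) + (-1.6667)·(-1.6667) + (2.3333)·(2.3333) + (2.3333)·(2.3333) + (2.3333)·(2.3333) + (-3.6667)·(-3.6667)) / 5 = 35.3333/5 = 7.0667
  Sample standard deviations s_i = √(s[i,i]):
  s(A) = √(10.4) = 3.2249
  s(B) = √(7.0667) = 2.6583

Step 3 — r_{ij} = s_{ij} / (s_i · s_j):
  r[A,A] = 1 (diagonal).
  r[A,B] = 0 / (3.2249 · 2.6583) = 0 / 8.5728 = 0
  r[B,B] = 1 (diagonal).

R is symmetric with unit diagonal. Assembling:

R = [[1, 0],
 [0, 1]]


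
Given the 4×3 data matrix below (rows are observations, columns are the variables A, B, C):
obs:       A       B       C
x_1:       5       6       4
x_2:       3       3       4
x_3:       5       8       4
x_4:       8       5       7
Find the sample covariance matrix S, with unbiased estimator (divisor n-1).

Step 1 — column means:
  mean(A) = (5 + 3 + 5 + 8) / 4 = 21/4 = 5.25
  mean(B) = (6 + 3 + 8 + 5) / 4 = 22/4 = 5.5
  mean(C) = (4 + 4 + 4 + 7) / 4 = 19/4 = 4.75

Step 2 — sample covariance S[i,j] = (1/(n-1)) · Σ_k (x_{k,i} - mean_i) · (x_{k,j} - mean_j), with n-1 = 3.
  S[A,A] = ((-0.25)·(-0.25) + (-2.25)·(-2.25) + (-0.25)·(-0.25) + (2.75)·(2.75)) / 3 = 12.75/3 = 4.25
  S[A,B] = ((-0.25)·(0.5) + (-2.25)·(-2.5) + (-0.25)·(2.5) + (2.75)·(-0.5)) / 3 = 3.5/3 = 1.1667
  S[A,C] = ((-0.25)·(-0.75) + (-2.25)·(-0.75) + (-0.25)·(-0.75) + (2.75)·(2.25)) / 3 = 8.25/3 = 2.75
  S[B,B] = ((0.5)·(0.5) + (-2.5)·(-2.5) + (2.5)·(2.5) + (-0.5)·(-0.5)) / 3 = 13/3 = 4.3333
  S[B,C] = ((0.5)·(-0.75) + (-2.5)·(-0.75) + (2.5)·(-0.75) + (-0.5)·(2.25)) / 3 = -1.5/3 = -0.5
  S[C,C] = ((-0.75)·(-0.75) + (-0.75)·(-0.75) + (-0.75)·(-0.75) + (2.25)·(2.25)) / 3 = 6.75/3 = 2.25

S is symmetric (S[j,i] = S[i,j]). Assembling:

S = [[4.25, 1.1667, 2.75],
 [1.1667, 4.3333, -0.5],
 [2.75, -0.5, 2.25]]


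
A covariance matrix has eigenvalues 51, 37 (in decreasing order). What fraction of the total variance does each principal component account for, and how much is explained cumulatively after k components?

Step 1 — total variance = trace(Sigma) = Σ λ_i = 51 + 37 = 88.

Step 2 — fraction explained by component i = λ_i / Σ λ:
  PC1: 51/88 = 0.5795
  PC2: 37/88 = 0.4205

Step 3 — cumulative fraction after k components = (λ_1 + ... + λ_k) / Σ λ:
  k = 1: 51/88 = 0.5795
  k = 2: (51 + 37)/88 = 88/88 = 1

Summary (fraction, with percent):

explained: PC1 0.5795 (57.95%), PC2 0.4205 (42.05%);  cumulative: 0.5795, 1


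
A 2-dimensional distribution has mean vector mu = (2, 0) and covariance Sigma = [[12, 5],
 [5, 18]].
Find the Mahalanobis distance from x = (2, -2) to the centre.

Step 1 — centre the observation: (x - mu) = (0, -2).

Step 2 — invert Sigma. det(Sigma) = 12·18 - (5)² = 191.
  Sigma^{-1} = (1/det) · [[d, -b], [-b, a]] = [[0.0942, -0.0262],
 [-0.0262, 0.0628]].

Step 3 — form the quadratic (x - mu)^T · Sigma^{-1} · (x - mu):
  Sigma^{-1} · (x - mu) = (0.0524, -0.1257).
  (x - mu)^T · [Sigma^{-1} · (x - mu)] = (0)·(0.0524) + (-2)·(-0.1257) = 0.2513.

Step 4 — take square root: d = √(0.2513) ≈ 0.5013.

d(x, mu) = √(0.2513) ≈ 0.5013


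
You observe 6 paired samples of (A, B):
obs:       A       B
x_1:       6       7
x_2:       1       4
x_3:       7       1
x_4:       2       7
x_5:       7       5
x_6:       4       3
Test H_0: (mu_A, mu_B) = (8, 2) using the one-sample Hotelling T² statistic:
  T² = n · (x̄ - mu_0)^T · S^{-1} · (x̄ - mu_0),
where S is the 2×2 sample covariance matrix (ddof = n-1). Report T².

Step 1 — sample mean vector:
  mean(A) = (6 + 1 + 7 + 2 + 7 + 4) / 6 = 27/6 = 4.5
  mean(B) = (7 + 4 + 1 + 7 + 5 + 3) / 6 = 27/6 = 4.5
  x̄ = (4.5, 4.5),  deviation x̄ - mu_0 = (4.5, 4.5) - (8, 2) = (-3.5, 2.5).

Step 2 — sample covariance matrix, S[i,j] = (1/(n-1)) · Σ_k (x_{k,i} - mean_i) · (x_{k,j} - mean_j), divisor n-1 = 5:
  S[A,A] = ((1.5)·(1.5) + (-3.5)·(-3.5) + (2.5)·(2.5) + (-2.5)·(-2.5) + (2.5)·(2.5) + (-0.5)·(-0.5)) / 5 = 33.5/5 = 6.7
  S[A,B] = ((1.5)·(2.5) + (-3.5)·(-0.5) + (2.5)·(-3.5) + (-2.5)·(2.5) + (2.5)·(0.5) + (-0.5)·(-1.5)) / 5 = -7.5/5 = -1.5
  S[B,B] = ((2.5)·(2.5) + (-0.5)·(-0.5) + (-3.5)·(-3.5) + (2.5)·(2.5) + (0.5)·(0.5) + (-1.5)·(-1.5)) / 5 = 27.5/5 = 5.5
  S = [[6.7, -1.5],
 [-1.5, 5.5]].

Step 3 — invert S. det(S) = 6.7·5.5 - (-1.5)² = 34.6.
  S^{-1} = (1/det) · [[d, -b], [-b, a]] = [[0.159, 0.0434],
 [0.0434, 0.1936]].

Step 4 — quadratic form (x̄ - mu_0)^T · S^{-1} · (x̄ - mu_0):
  S^{-1} · (x̄ - mu_0) = (-0.448, 0.3324),
  (x̄ - mu_0)^T · [...] = (-3.5)·(-0.448) + (2.5)·(0.3324) = 2.3988.

Step 5 — scale by n: T² = 6 · 2.3988 = 14.3931.

T² ≈ 14.3931


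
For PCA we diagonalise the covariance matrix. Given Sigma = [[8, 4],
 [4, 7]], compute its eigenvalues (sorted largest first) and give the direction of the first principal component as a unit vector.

Step 1 — characteristic polynomial of 2×2 Sigma:
  det(Sigma - λI) = λ² - trace · λ + det = 0.
  trace = 8 + 7 = 15, det = 8·7 - (4)² = 40.
Step 2 — discriminant:
  Δ = trace² - 4·det = 225 - 160 = 65.
Step 3 — eigenvalues:
  λ = (trace ± √Δ)/2 = (15 ± 8.0623)/2,
  λ_1 = 11.5311,  λ_2 = 3.4689.

Step 4 — unit eigenvector for λ_1: solve (Sigma - λ_1 I)v = 0. First row:
  (8 - 11.5311)·v_x + (4)·v_y = 0, i.e. (-3.5311)·v_x + (4)·v_y = 0,
  so v ∝ (b, λ_1 - a) = (4, 3.5311) = u.
  ||u|| = √((4)² + (3.5311)²) = √(28.4689) ≈ 5.3356,
  v_1 = u/||u|| ≈ (0.7497, 0.6618) (||v_1|| = 1).

λ_1 = 11.5311,  λ_2 = 3.4689;  v_1 ≈ (0.7497, 0.6618)


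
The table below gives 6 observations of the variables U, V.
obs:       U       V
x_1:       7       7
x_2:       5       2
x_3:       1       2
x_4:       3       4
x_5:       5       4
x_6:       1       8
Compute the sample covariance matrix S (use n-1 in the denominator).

Step 1 — column means:
  mean(U) = (7 + 5 + 1 + 3 + 5 + 1) / 6 = 22/6 = 3.6667
  mean(V) = (7 + 2 + 2 + 4 + 4 + 8) / 6 = 27/6 = 4.5

Step 2 — sample covariance S[i,j] = (1/(n-1)) · Σ_k (x_{k,i} - mean_i) · (x_{k,j} - mean_j), with n-1 = 5.
  S[U,U] = ((3.3333)·(3.3333) + (1.3333)·(1.3333) + (-2.6667)·(-2.6667) + (-0.6667)·(-0.6667) + (1.3333)·(1.3333) + (-2.6667)·(-2.6667)) / 5 = 29.3333/5 = 5.8667
  S[U,V] = ((3.3333)·(2.5) + (1.3333)·(-2.5) + (-2.6667)·(-2.5) + (-0.6667)·(-0.5) + (1.3333)·(-0.5) + (-2.6667)·(3.5)) / 5 = 2/5 = 0.4
  S[V,V] = ((2.5)·(2.5) + (-2.5)·(-2.5) + (-2.5)·(-2.5) + (-0.5)·(-0.5) + (-0.5)·(-0.5) + (3.5)·(3.5)) / 5 = 31.5/5 = 6.3

S is symmetric (S[j,i] = S[i,j]). Assembling:

S = [[5.8667, 0.4],
 [0.4, 6.3]]


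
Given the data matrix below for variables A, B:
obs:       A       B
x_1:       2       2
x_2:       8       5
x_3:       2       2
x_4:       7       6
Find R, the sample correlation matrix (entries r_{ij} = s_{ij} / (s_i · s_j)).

Step 1 — column means:
  mean(A) = (2 + 8 + 2 + 7) / 4 = 19/4 = 4.75
  mean(B) = (2 + 5 + 2 + 6) / 4 = 15/4 = 3.75

Step 2 — sample variances and covariances s[i,j] = (1/(n-1)) · Σ_k (x_{k,i} - mean_i) · (x_{k,j} - mean_j), with n-1 = 3:
  s[A,A] = ((-2.75)·(-2.75) + (3.25)·(3.25) + (-2.75)·(-2.75) + (2.25)·(2.25)) / 3 = 30.75/3 = 10.25
  s[A,B] = ((-2.75)·(-1.75) + (3.25)·(1.25) + (-2.75)·(-1.75) + (2.25)·(2.25)) / 3 = 18.75/3 = 6.25
  s[B,B] = ((-1.75)·(-1.75) + (1.25)·(1.25) + (-1.75)·(-1.75) + (2.25)·(2.25)) / 3 = 12.75/3 = 4.25
  Sample standard deviations s_i = √(s[i,i]):
  s(A) = √(10.25) = 3.2016
  s(B) = √(4.25) = 2.0616

Step 3 — r_{ij} = s_{ij} / (s_i · s_j):
  r[A,A] = 1 (diagonal).
  r[A,B] = 6.25 / (3.2016 · 2.0616) = 6.25 / 6.6002 = 0.9469
  r[B,B] = 1 (diagonal).

R is symmetric with unit diagonal. Assembling:

R = [[1, 0.9469],
 [0.9469, 1]]


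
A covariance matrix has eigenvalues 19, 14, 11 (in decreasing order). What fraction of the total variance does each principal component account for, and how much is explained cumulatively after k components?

Step 1 — total variance = trace(Sigma) = Σ λ_i = 19 + 14 + 11 = 44.

Step 2 — fraction explained by component i = λ_i / Σ λ:
  PC1: 19/44 = 0.4318
  PC2: 14/44 = 0.3182
  PC3: 11/44 = 0.25

Step 3 — cumulative fraction after k components = (λ_1 + ... + λ_k) / Σ λ:
  k = 1: 19/44 = 0.4318
  k = 2: (19 + 14)/44 = 33/44 = 0.75
  k = 3: (19 + 14 + 11)/44 = 44/44 = 1

Summary (fraction, with percent):

explained: PC1 0.4318 (43.18%), PC2 0.3182 (31.82%), PC3 0.25 (25%);  cumulative: 0.4318, 0.75, 1


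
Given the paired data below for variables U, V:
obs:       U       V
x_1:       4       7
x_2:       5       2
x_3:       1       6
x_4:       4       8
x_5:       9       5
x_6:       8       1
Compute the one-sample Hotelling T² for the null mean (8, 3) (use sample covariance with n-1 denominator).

Step 1 — sample mean vector:
  mean(U) = (4 + 5 + 1 + 4 + 9 + 8) / 6 = 31/6 = 5.1667
  mean(V) = (7 + 2 + 6 + 8 + 5 + 1) / 6 = 29/6 = 4.8333
  x̄ = (5.1667, 4.8333),  deviation x̄ - mu_0 = (5.1667, 4.8333) - (8, 3) = (-2.8333, 1.8333).

Step 2 — sample covariance matrix, S[i,j] = (1/(n-1)) · Σ_k (x_{k,i} - mean_i) · (x_{k,j} - mean_j), divisor n-1 = 5:
  S[U,U] = ((-1.1667)·(-1.1667) + (-0.1667)·(-0.1667) + (-4.1667)·(-4.1667) + (-1.1667)·(-1.1667) + (3.8333)·(3.8333) + (2.8333)·(2.8333)) / 5 = 42.8333/5 = 8.5667
  S[U,V] = ((-1.1667)·(2.1667) + (-0.1667)·(-2.8333) + (-4.1667)·(1.1667) + (-1.1667)·(3.1667) + (3.8333)·(0.1667) + (2.8333)·(-3.8333)) / 5 = -20.8333/5 = -4.1667
  S[V,V] = ((2.1667)·(2.1667) + (-2.8333)·(-2.8333) + (1.1667)·(1.1667) + (3.1667)·(3.1667) + (0.1667)·(0.1667) + (-3.8333)·(-3.8333)) / 5 = 38.8333/5 = 7.7667
  S = [[8.5667, -4.1667],
 [-4.1667, 7.7667]].

Step 3 — invert S. det(S) = 8.5667·7.7667 - (-4.1667)² = 49.1733.
  S^{-1} = (1/det) · [[d, -b], [-b, a]] = [[0.1579, 0.0847],
 [0.0847, 0.1742]].

Step 4 — quadratic form (x̄ - mu_0)^T · S^{-1} · (x̄ - mu_0):
  S^{-1} · (x̄ - mu_0) = (-0.2922, 0.0793),
  (x̄ - mu_0)^T · [...] = (-2.8333)·(-0.2922) + (1.8333)·(0.0793) = 0.9732.

Step 5 — scale by n: T² = 6 · 0.9732 = 5.8392.

T² ≈ 5.8392


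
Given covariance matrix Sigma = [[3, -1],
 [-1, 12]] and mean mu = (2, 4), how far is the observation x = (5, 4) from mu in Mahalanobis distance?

Step 1 — centre the observation: (x - mu) = (3, 0).

Step 2 — invert Sigma. det(Sigma) = 3·12 - (-1)² = 35.
  Sigma^{-1} = (1/det) · [[d, -b], [-b, a]] = [[0.3429, 0.0286],
 [0.0286, 0.0857]].

Step 3 — form the quadratic (x - mu)^T · Sigma^{-1} · (x - mu):
  Sigma^{-1} · (x - mu) = (1.0286, 0.0857).
  (x - mu)^T · [Sigma^{-1} · (x - mu)] = (3)·(1.0286) + (0)·(0.0857) = 3.0857.

Step 4 — take square root: d = √(3.0857) ≈ 1.7566.

d(x, mu) = √(3.0857) ≈ 1.7566


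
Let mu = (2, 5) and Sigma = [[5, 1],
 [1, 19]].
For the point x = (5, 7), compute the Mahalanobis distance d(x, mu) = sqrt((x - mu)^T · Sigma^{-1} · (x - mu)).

Step 1 — centre the observation: (x - mu) = (3, 2).

Step 2 — invert Sigma. det(Sigma) = 5·19 - (1)² = 94.
  Sigma^{-1} = (1/det) · [[d, -b], [-b, a]] = [[0.2021, -0.0106],
 [-0.0106, 0.0532]].

Step 3 — form the quadratic (x - mu)^T · Sigma^{-1} · (x - mu):
  Sigma^{-1} · (x - mu) = (0.5851, 0.0745).
  (x - mu)^T · [Sigma^{-1} · (x - mu)] = (3)·(0.5851) + (2)·(0.0745) = 1.9043.

Step 4 — take square root: d = √(1.9043) ≈ 1.3799.

d(x, mu) = √(1.9043) ≈ 1.3799


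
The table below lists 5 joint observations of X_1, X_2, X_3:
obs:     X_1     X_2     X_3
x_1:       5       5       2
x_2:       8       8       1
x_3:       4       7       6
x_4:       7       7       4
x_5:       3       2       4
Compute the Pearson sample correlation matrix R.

Step 1 — column means:
  mean(X_1) = (5 + 8 + 4 + 7 + 3) / 5 = 27/5 = 5.4
  mean(X_2) = (5 + 8 + 7 + 7 + 2) / 5 = 29/5 = 5.8
  mean(X_3) = (2 + 1 + 6 + 4 + 4) / 5 = 17/5 = 3.4

Step 2 — sample variances and covariances s[i,j] = (1/(n-1)) · Σ_k (x_{k,i} - mean_i) · (x_{k,j} - mean_j), with n-1 = 4:
  s[X_1,X_1] = ((-0.4)·(-0.4) + (2.6)·(2.6) + (-1.4)·(-1.4) + (1.6)·(1.6) + (-2.4)·(-2.4)) / 4 = 17.2/4 = 4.3
  s[X_1,X_2] = ((-0.4)·(-0.8) + (2.6)·(2.2) + (-1.4)·(1.2) + (1.6)·(1.2) + (-2.4)·(-3.8)) / 4 = 15.4/4 = 3.85
  s[X_1,X_3] = ((-0.4)·(-1.4) + (2.6)·(-2.4) + (-1.4)·(2.6) + (1.6)·(0.6) + (-2.4)·(0.6)) / 4 = -9.8/4 = -2.45
  s[X_2,X_2] = ((-0.8)·(-0.8) + (2.2)·(2.2) + (1.2)·(1.2) + (1.2)·(1.2) + (-3.8)·(-3.8)) / 4 = 22.8/4 = 5.7
  s[X_2,X_3] = ((-0.8)·(-1.4) + (2.2)·(-2.4) + (1.2)·(2.6) + (1.2)·(0.6) + (-3.8)·(0.6)) / 4 = -2.6/4 = -0.65
  s[X_3,X_3] = ((-1.4)·(-1.4) + (-2.4)·(-2.4) + (2.6)·(2.6) + (0.6)·(0.6) + (0.6)·(0.6)) / 4 = 15.2/4 = 3.8
  Sample standard deviations s_i = √(s[i,i]):
  s(X_1) = √(4.3) = 2.0736
  s(X_2) = √(5.7) = 2.3875
  s(X_3) = √(3.8) = 1.9494

Step 3 — r_{ij} = s_{ij} / (s_i · s_j):
  r[X_1,X_1] = 1 (diagonal).
  r[X_1,X_2] = 3.85 / (2.0736 · 2.3875) = 3.85 / 4.9508 = 0.7777
  r[X_1,X_3] = -2.45 / (2.0736 · 1.9494) = -2.45 / 4.0423 = -0.6061
  r[X_2,X_2] = 1 (diagonal).
  r[X_2,X_3] = -0.65 / (2.3875 · 1.9494) = -0.65 / 4.654 = -0.1397
  r[X_3,X_3] = 1 (diagonal).

R is symmetric with unit diagonal. Assembling:

R = [[1, 0.7777, -0.6061],
 [0.7777, 1, -0.1397],
 [-0.6061, -0.1397, 1]]


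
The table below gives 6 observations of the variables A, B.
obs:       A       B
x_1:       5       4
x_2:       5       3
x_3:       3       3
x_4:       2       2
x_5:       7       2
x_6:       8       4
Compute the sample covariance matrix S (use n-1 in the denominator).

Step 1 — column means:
  mean(A) = (5 + 5 + 3 + 2 + 7 + 8) / 6 = 30/6 = 5
  mean(B) = (4 + 3 + 3 + 2 + 2 + 4) / 6 = 18/6 = 3

Step 2 — sample covariance S[i,j] = (1/(n-1)) · Σ_k (x_{k,i} - mean_i) · (x_{k,j} - mean_j), with n-1 = 5.
  S[A,A] = ((0)·(0) + (0)·(0) + (-2)·(-2) + (-3)·(-3) + (2)·(2) + (3)·(3)) / 5 = 26/5 = 5.2
  S[A,B] = ((0)·(1) + (0)·(0) + (-2)·(0) + (-3)·(-1) + (2)·(-1) + (3)·(1)) / 5 = 4/5 = 0.8
  S[B,B] = ((1)·(1) + (0)·(0) + (0)·(0) + (-1)·(-1) + (-1)·(-1) + (1)·(1)) / 5 = 4/5 = 0.8

S is symmetric (S[j,i] = S[i,j]). Assembling:

S = [[5.2, 0.8],
 [0.8, 0.8]]


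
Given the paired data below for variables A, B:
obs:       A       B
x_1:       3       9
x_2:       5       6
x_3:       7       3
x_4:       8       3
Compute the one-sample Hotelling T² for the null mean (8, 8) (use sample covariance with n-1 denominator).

Step 1 — sample mean vector:
  mean(A) = (3 + 5 + 7 + 8) / 4 = 23/4 = 5.75
  mean(B) = (9 + 6 + 3 + 3) / 4 = 21/4 = 5.25
  x̄ = (5.75, 5.25),  deviation x̄ - mu_0 = (5.75, 5.25) - (8, 8) = (-2.25, -2.75).

Step 2 — sample covariance matrix, S[i,j] = (1/(n-1)) · Σ_k (x_{k,i} - mean_i) · (x_{k,j} - mean_j), divisor n-1 = 3:
  S[A,A] = ((-2.75)·(-2.75) + (-0.75)·(-0.75) + (1.25)·(1.25) + (2.25)·(2.25)) / 3 = 14.75/3 = 4.9167
  S[A,B] = ((-2.75)·(3.75) + (-0.75)·(0.75) + (1.25)·(-2.25) + (2.25)·(-2.25)) / 3 = -18.75/3 = -6.25
  S[B,B] = ((3.75)·(3.75) + (0.75)·(0.75) + (-2.25)·(-2.25) + (-2.25)·(-2.25)) / 3 = 24.75/3 = 8.25
  S = [[4.9167, -6.25],
 [-6.25, 8.25]].

Step 3 — invert S. det(S) = 4.9167·8.25 - (-6.25)² = 1.5.
  S^{-1} = (1/det) · [[d, -b], [-b, a]] = [[5.5, 4.1667],
 [4.1667, 3.2778]].

Step 4 — quadratic form (x̄ - mu_0)^T · S^{-1} · (x̄ - mu_0):
  S^{-1} · (x̄ - mu_0) = (-23.8333, -18.3889),
  (x̄ - mu_0)^T · [...] = (-2.25)·(-23.8333) + (-2.75)·(-18.3889) = 104.1944.

Step 5 — scale by n: T² = 4 · 104.1944 = 416.7778.

T² ≈ 416.7778


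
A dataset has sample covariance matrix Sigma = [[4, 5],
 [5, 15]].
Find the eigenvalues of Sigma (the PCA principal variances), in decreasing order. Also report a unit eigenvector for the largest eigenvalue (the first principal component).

Step 1 — characteristic polynomial of 2×2 Sigma:
  det(Sigma - λI) = λ² - trace · λ + det = 0.
  trace = 4 + 15 = 19, det = 4·15 - (5)² = 35.
Step 2 — discriminant:
  Δ = trace² - 4·det = 361 - 140 = 221.
Step 3 — eigenvalues:
  λ = (trace ± √Δ)/2 = (19 ± 14.8661)/2,
  λ_1 = 16.933,  λ_2 = 2.067.

Step 4 — unit eigenvector for λ_1: solve (Sigma - λ_1 I)v = 0. First row:
  (4 - 16.933)·v_x + (5)·v_y = 0, i.e. (-12.933)·v_x + (5)·v_y = 0,
  so v ∝ (b, λ_1 - a) = (5, 12.933) = u.
  ||u|| = √((5)² + (12.933)²) = √(192.2634) ≈ 13.8659,
  v_1 = u/||u|| ≈ (0.3606, 0.9327) (||v_1|| = 1).

λ_1 = 16.933,  λ_2 = 2.067;  v_1 ≈ (0.3606, 0.9327)


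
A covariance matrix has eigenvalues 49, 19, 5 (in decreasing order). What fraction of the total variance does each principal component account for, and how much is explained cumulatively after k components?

Step 1 — total variance = trace(Sigma) = Σ λ_i = 49 + 19 + 5 = 73.

Step 2 — fraction explained by component i = λ_i / Σ λ:
  PC1: 49/73 = 0.6712
  PC2: 19/73 = 0.2603
  PC3: 5/73 = 0.0685

Step 3 — cumulative fraction after k components = (λ_1 + ... + λ_k) / Σ λ:
  k = 1: 49/73 = 0.6712
  k = 2: (49 + 19)/73 = 68/73 = 0.9315
  k = 3: (49 + 19 + 5)/73 = 73/73 = 1

Summary (fraction, with percent):

explained: PC1 0.6712 (67.12%), PC2 0.2603 (26.03%), PC3 0.0685 (6.85%);  cumulative: 0.6712, 0.9315, 1


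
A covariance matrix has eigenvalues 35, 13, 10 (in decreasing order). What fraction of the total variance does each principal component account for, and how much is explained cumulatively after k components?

Step 1 — total variance = trace(Sigma) = Σ λ_i = 35 + 13 + 10 = 58.

Step 2 — fraction explained by component i = λ_i / Σ λ:
  PC1: 35/58 = 0.6034
  PC2: 13/58 = 0.2241
  PC3: 10/58 = 0.1724

Step 3 — cumulative fraction after k components = (λ_1 + ... + λ_k) / Σ λ:
  k = 1: 35/58 = 0.6034
  k = 2: (35 + 13)/58 = 48/58 = 0.8276
  k = 3: (35 + 13 + 10)/58 = 58/58 = 1

Summary (fraction, with percent):

explained: PC1 0.6034 (60.34%), PC2 0.2241 (22.41%), PC3 0.1724 (17.24%);  cumulative: 0.6034, 0.8276, 1


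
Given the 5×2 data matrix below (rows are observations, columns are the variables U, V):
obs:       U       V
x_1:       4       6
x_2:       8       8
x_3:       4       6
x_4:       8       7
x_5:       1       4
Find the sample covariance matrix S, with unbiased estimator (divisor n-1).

Step 1 — column means:
  mean(U) = (4 + 8 + 4 + 8 + 1) / 5 = 25/5 = 5
  mean(V) = (6 + 8 + 6 + 7 + 4) / 5 = 31/5 = 6.2

Step 2 — sample covariance S[i,j] = (1/(n-1)) · Σ_k (x_{k,i} - mean_i) · (x_{k,j} - mean_j), with n-1 = 4.
  S[U,U] = ((-1)·(-1) + (3)·(3) + (-1)·(-1) + (3)·(3) + (-4)·(-4)) / 4 = 36/4 = 9
  S[U,V] = ((-1)·(-0.2) + (3)·(1.8) + (-1)·(-0.2) + (3)·(0.8) + (-4)·(-2.2)) / 4 = 17/4 = 4.25
  S[V,V] = ((-0.2)·(-0.2) + (1.8)·(1.8) + (-0.2)·(-0.2) + (0.8)·(0.8) + (-2.2)·(-2.2)) / 4 = 8.8/4 = 2.2

S is symmetric (S[j,i] = S[i,j]). Assembling:

S = [[9, 4.25],
 [4.25, 2.2]]


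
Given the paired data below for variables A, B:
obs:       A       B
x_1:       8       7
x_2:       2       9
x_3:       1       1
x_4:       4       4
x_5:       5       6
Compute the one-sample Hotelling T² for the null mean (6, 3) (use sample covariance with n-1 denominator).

Step 1 — sample mean vector:
  mean(A) = (8 + 2 + 1 + 4 + 5) / 5 = 20/5 = 4
  mean(B) = (7 + 9 + 1 + 4 + 6) / 5 = 27/5 = 5.4
  x̄ = (4, 5.4),  deviation x̄ - mu_0 = (4, 5.4) - (6, 3) = (-2, 2.4).

Step 2 — sample covariance matrix, S[i,j] = (1/(n-1)) · Σ_k (x_{k,i} - mean_i) · (x_{k,j} - mean_j), divisor n-1 = 4:
  S[A,A] = ((4)·(4) + (-2)·(-2) + (-3)·(-3) + (0)·(0) + (1)·(1)) / 4 = 30/4 = 7.5
  S[A,B] = ((4)·(1.6) + (-2)·(3.6) + (-3)·(-4.4) + (0)·(-1.4) + (1)·(0.6)) / 4 = 13/4 = 3.25
  S[B,B] = ((1.6)·(1.6) + (3.6)·(3.6) + (-4.4)·(-4.4) + (-1.4)·(-1.4) + (0.6)·(0.6)) / 4 = 37.2/4 = 9.3
  S = [[7.5, 3.25],
 [3.25, 9.3]].

Step 3 — invert S. det(S) = 7.5·9.3 - (3.25)² = 59.1875.
  S^{-1} = (1/det) · [[d, -b], [-b, a]] = [[0.1571, -0.0549],
 [-0.0549, 0.1267]].

Step 4 — quadratic form (x̄ - mu_0)^T · S^{-1} · (x̄ - mu_0):
  S^{-1} · (x̄ - mu_0) = (-0.446, 0.4139),
  (x̄ - mu_0)^T · [...] = (-2)·(-0.446) + (2.4)·(0.4139) = 1.8855.

Step 5 — scale by n: T² = 5 · 1.8855 = 9.4277.

T² ≈ 9.4277


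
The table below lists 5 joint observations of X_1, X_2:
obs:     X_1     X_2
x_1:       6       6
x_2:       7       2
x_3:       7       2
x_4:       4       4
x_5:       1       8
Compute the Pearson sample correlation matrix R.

Step 1 — column means:
  mean(X_1) = (6 + 7 + 7 + 4 + 1) / 5 = 25/5 = 5
  mean(X_2) = (6 + 2 + 2 + 4 + 8) / 5 = 22/5 = 4.4

Step 2 — sample variances and covariances s[i,j] = (1/(n-1)) · Σ_k (x_{k,i} - mean_i) · (x_{k,j} - mean_j), with n-1 = 4:
  s[X_1,X_1] = ((1)·(1) + (2)·(2) + (2)·(2) + (-1)·(-1) + (-4)·(-4)) / 4 = 26/4 = 6.5
  s[X_1,X_2] = ((1)·(1.6) + (2)·(-2.4) + (2)·(-2.4) + (-1)·(-0.4) + (-4)·(3.6)) / 4 = -22/4 = -5.5
  s[X_2,X_2] = ((1.6)·(1.6) + (-2.4)·(-2.4) + (-2.4)·(-2.4) + (-0.4)·(-0.4) + (3.6)·(3.6)) / 4 = 27.2/4 = 6.8
  Sample standard deviations s_i = √(s[i,i]):
  s(X_1) = √(6.5) = 2.5495
  s(X_2) = √(6.8) = 2.6077

Step 3 — r_{ij} = s_{ij} / (s_i · s_j):
  r[X_1,X_1] = 1 (diagonal).
  r[X_1,X_2] = -5.5 / (2.5495 · 2.6077) = -5.5 / 6.6483 = -0.8273
  r[X_2,X_2] = 1 (diagonal).

R is symmetric with unit diagonal. Assembling:

R = [[1, -0.8273],
 [-0.8273, 1]]


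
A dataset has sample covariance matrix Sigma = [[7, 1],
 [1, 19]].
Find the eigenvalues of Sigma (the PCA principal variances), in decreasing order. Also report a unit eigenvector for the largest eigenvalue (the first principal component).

Step 1 — characteristic polynomial of 2×2 Sigma:
  det(Sigma - λI) = λ² - trace · λ + det = 0.
  trace = 7 + 19 = 26, det = 7·19 - (1)² = 132.
Step 2 — discriminant:
  Δ = trace² - 4·det = 676 - 528 = 148.
Step 3 — eigenvalues:
  λ = (trace ± √Δ)/2 = (26 ± 12.1655)/2,
  λ_1 = 19.0828,  λ_2 = 6.9172.

Step 4 — unit eigenvector for λ_1: solve (Sigma - λ_1 I)v = 0. First row:
  (7 - 19.0828)·v_x + (1)·v_y = 0, i.e. (-12.0828)·v_x + (1)·v_y = 0,
  so v ∝ (b, λ_1 - a) = (1, 12.0828) = u.
  ||u|| = √((1)² + (12.0828)²) = √(146.9932) ≈ 12.1241,
  v_1 = u/||u|| ≈ (0.0825, 0.9966) (||v_1|| = 1).

λ_1 = 19.0828,  λ_2 = 6.9172;  v_1 ≈ (0.0825, 0.9966)


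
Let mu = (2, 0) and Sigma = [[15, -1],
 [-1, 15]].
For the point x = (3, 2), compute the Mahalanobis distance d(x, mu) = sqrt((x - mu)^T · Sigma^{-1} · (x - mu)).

Step 1 — centre the observation: (x - mu) = (1, 2).

Step 2 — invert Sigma. det(Sigma) = 15·15 - (-1)² = 224.
  Sigma^{-1} = (1/det) · [[d, -b], [-b, a]] = [[0.067, 0.0045],
 [0.0045, 0.067]].

Step 3 — form the quadratic (x - mu)^T · Sigma^{-1} · (x - mu):
  Sigma^{-1} · (x - mu) = (0.0759, 0.1384).
  (x - mu)^T · [Sigma^{-1} · (x - mu)] = (1)·(0.0759) + (2)·(0.1384) = 0.3527.

Step 4 — take square root: d = √(0.3527) ≈ 0.5939.

d(x, mu) = √(0.3527) ≈ 0.5939


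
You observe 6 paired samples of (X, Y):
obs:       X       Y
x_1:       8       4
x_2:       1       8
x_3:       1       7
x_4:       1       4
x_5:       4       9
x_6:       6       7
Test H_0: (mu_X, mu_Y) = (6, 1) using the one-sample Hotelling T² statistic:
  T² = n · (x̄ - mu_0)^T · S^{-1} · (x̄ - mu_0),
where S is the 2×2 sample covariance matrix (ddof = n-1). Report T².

Step 1 — sample mean vector:
  mean(X) = (8 + 1 + 1 + 1 + 4 + 6) / 6 = 21/6 = 3.5
  mean(Y) = (4 + 8 + 7 + 4 + 9 + 7) / 6 = 39/6 = 6.5
  x̄ = (3.5, 6.5),  deviation x̄ - mu_0 = (3.5, 6.5) - (6, 1) = (-2.5, 5.5).

Step 2 — sample covariance matrix, S[i,j] = (1/(n-1)) · Σ_k (x_{k,i} - mean_i) · (x_{k,j} - mean_j), divisor n-1 = 5:
  S[X,X] = ((4.5)·(4.5) + (-2.5)·(-2.5) + (-2.5)·(-2.5) + (-2.5)·(-2.5) + (0.5)·(0.5) + (2.5)·(2.5)) / 5 = 45.5/5 = 9.1
  S[X,Y] = ((4.5)·(-2.5) + (-2.5)·(1.5) + (-2.5)·(0.5) + (-2.5)·(-2.5) + (0.5)·(2.5) + (2.5)·(0.5)) / 5 = -7.5/5 = -1.5
  S[Y,Y] = ((-2.5)·(-2.5) + (1.5)·(1.5) + (0.5)·(0.5) + (-2.5)·(-2.5) + (2.5)·(2.5) + (0.5)·(0.5)) / 5 = 21.5/5 = 4.3
  S = [[9.1, -1.5],
 [-1.5, 4.3]].

Step 3 — invert S. det(S) = 9.1·4.3 - (-1.5)² = 36.88.
  S^{-1} = (1/det) · [[d, -b], [-b, a]] = [[0.1166, 0.0407],
 [0.0407, 0.2467]].

Step 4 — quadratic form (x̄ - mu_0)^T · S^{-1} · (x̄ - mu_0):
  S^{-1} · (x̄ - mu_0) = (-0.0678, 1.2554),
  (x̄ - mu_0)^T · [...] = (-2.5)·(-0.0678) + (5.5)·(1.2554) = 7.0743.

Step 5 — scale by n: T² = 6 · 7.0743 = 42.4458.

T² ≈ 42.4458


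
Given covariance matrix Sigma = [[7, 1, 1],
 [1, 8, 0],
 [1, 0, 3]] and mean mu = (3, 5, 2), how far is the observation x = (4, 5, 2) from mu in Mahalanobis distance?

Step 1 — centre the observation: (x - mu) = (1, 0, 0).

Step 2 — invert Sigma (cofactor / det for 3×3, or solve directly):
  Sigma^{-1} = [[0.1529, -0.0191, -0.051],
 [-0.0191, 0.1274, 0.0064],
 [-0.051, 0.0064, 0.3503]].

Step 3 — form the quadratic (x - mu)^T · Sigma^{-1} · (x - mu):
  Sigma^{-1} · (x - mu) = (0.1529, -0.0191, -0.051).
  (x - mu)^T · [Sigma^{-1} · (x - mu)] = (1)·(0.1529) + (0)·(-0.0191) + (0)·(-0.051) = 0.1529.

Step 4 — take square root: d = √(0.1529) ≈ 0.391.

d(x, mu) = √(0.1529) ≈ 0.391


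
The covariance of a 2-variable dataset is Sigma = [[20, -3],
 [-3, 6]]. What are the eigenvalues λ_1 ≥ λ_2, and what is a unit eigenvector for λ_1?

Step 1 — characteristic polynomial of 2×2 Sigma:
  det(Sigma - λI) = λ² - trace · λ + det = 0.
  trace = 20 + 6 = 26, det = 20·6 - (-3)² = 111.
Step 2 — discriminant:
  Δ = trace² - 4·det = 676 - 444 = 232.
Step 3 — eigenvalues:
  λ = (trace ± √Δ)/2 = (26 ± 15.2315)/2,
  λ_1 = 20.6158,  λ_2 = 5.3842.

Step 4 — unit eigenvector for λ_1: solve (Sigma - λ_1 I)v = 0. First row:
  (20 - 20.6158)·v_x + (-3)·v_y = 0, i.e. (-0.6158)·v_x + (-3)·v_y = 0,
  so v ∝ (b, λ_1 - a) = (-3, 0.6158); multiply by -1 so the first entry is positive: u = (3, -0.6158).
  ||u|| = √((3)² + (-0.6158)²) = √(9.3792) ≈ 3.0625,
  v_1 = u/||u|| ≈ (0.9796, -0.2011) (||v_1|| = 1).

λ_1 = 20.6158,  λ_2 = 5.3842;  v_1 ≈ (0.9796, -0.2011)


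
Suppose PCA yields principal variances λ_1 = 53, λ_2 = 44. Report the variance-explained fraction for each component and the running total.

Step 1 — total variance = trace(Sigma) = Σ λ_i = 53 + 44 = 97.

Step 2 — fraction explained by component i = λ_i / Σ λ:
  PC1: 53/97 = 0.5464
  PC2: 44/97 = 0.4536

Step 3 — cumulative fraction after k components = (λ_1 + ... + λ_k) / Σ λ:
  k = 1: 53/97 = 0.5464
  k = 2: (53 + 44)/97 = 97/97 = 1

Summary (fraction, with percent):

explained: PC1 0.5464 (54.64%), PC2 0.4536 (45.36%);  cumulative: 0.5464, 1


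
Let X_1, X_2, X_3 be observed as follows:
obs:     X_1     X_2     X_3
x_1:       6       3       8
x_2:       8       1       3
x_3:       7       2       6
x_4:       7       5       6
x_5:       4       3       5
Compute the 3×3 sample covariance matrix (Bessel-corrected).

Step 1 — column means:
  mean(X_1) = (6 + 8 + 7 + 7 + 4) / 5 = 32/5 = 6.4
  mean(X_2) = (3 + 1 + 2 + 5 + 3) / 5 = 14/5 = 2.8
  mean(X_3) = (8 + 3 + 6 + 6 + 5) / 5 = 28/5 = 5.6

Step 2 — sample covariance S[i,j] = (1/(n-1)) · Σ_k (x_{k,i} - mean_i) · (x_{k,j} - mean_j), with n-1 = 4.
  S[X_1,X_1] = ((-0.4)·(-0.4) + (1.6)·(1.6) + (0.6)·(0.6) + (0.6)·(0.6) + (-2.4)·(-2.4)) / 4 = 9.2/4 = 2.3
  S[X_1,X_2] = ((-0.4)·(0.2) + (1.6)·(-1.8) + (0.6)·(-0.8) + (0.6)·(2.2) + (-2.4)·(0.2)) / 4 = -2.6/4 = -0.65
  S[X_1,X_3] = ((-0.4)·(2.4) + (1.6)·(-2.6) + (0.6)·(0.4) + (0.6)·(0.4) + (-2.4)·(-0.6)) / 4 = -3.2/4 = -0.8
  S[X_2,X_2] = ((0.2)·(0.2) + (-1.8)·(-1.8) + (-0.8)·(-0.8) + (2.2)·(2.2) + (0.2)·(0.2)) / 4 = 8.8/4 = 2.2
  S[X_2,X_3] = ((0.2)·(2.4) + (-1.8)·(-2.6) + (-0.8)·(0.4) + (2.2)·(0.4) + (0.2)·(-0.6)) / 4 = 5.6/4 = 1.4
  S[X_3,X_3] = ((2.4)·(2.4) + (-2.6)·(-2.6) + (0.4)·(0.4) + (0.4)·(0.4) + (-0.6)·(-0.6)) / 4 = 13.2/4 = 3.3

S is symmetric (S[j,i] = S[i,j]). Assembling:

S = [[2.3, -0.65, -0.8],
 [-0.65, 2.2, 1.4],
 [-0.8, 1.4, 3.3]]


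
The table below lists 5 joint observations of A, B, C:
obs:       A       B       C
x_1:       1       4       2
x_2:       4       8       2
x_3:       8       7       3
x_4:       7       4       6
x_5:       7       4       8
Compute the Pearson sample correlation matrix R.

Step 1 — column means:
  mean(A) = (1 + 4 + 8 + 7 + 7) / 5 = 27/5 = 5.4
  mean(B) = (4 + 8 + 7 + 4 + 4) / 5 = 27/5 = 5.4
  mean(C) = (2 + 2 + 3 + 6 + 8) / 5 = 21/5 = 4.2

Step 2 — sample variances and covariances s[i,j] = (1/(n-1)) · Σ_k (x_{k,i} - mean_i) · (x_{k,j} - mean_j), with n-1 = 4:
  s[A,A] = ((-4.4)·(-4.4) + (-1.4)·(-1.4) + (2.6)·(2.6) + (1.6)·(1.6) + (1.6)·(1.6)) / 4 = 33.2/4 = 8.3
  s[A,B] = ((-4.4)·(-1.4) + (-1.4)·(2.6) + (2.6)·(1.6) + (1.6)·(-1.4) + (1.6)·(-1.4)) / 4 = 2.2/4 = 0.55
  s[A,C] = ((-4.4)·(-2.2) + (-1.4)·(-2.2) + (2.6)·(-1.2) + (1.6)·(1.8) + (1.6)·(3.8)) / 4 = 18.6/4 = 4.65
  s[B,B] = ((-1.4)·(-1.4) + (2.6)·(2.6) + (1.6)·(1.6) + (-1.4)·(-1.4) + (-1.4)·(-1.4)) / 4 = 15.2/4 = 3.8
  s[B,C] = ((-1.4)·(-2.2) + (2.6)·(-2.2) + (1.6)·(-1.2) + (-1.4)·(1.8) + (-1.4)·(3.8)) / 4 = -12.4/4 = -3.1
  s[C,C] = ((-2.2)·(-2.2) + (-2.2)·(-2.2) + (-1.2)·(-1.2) + (1.8)·(1.8) + (3.8)·(3.8)) / 4 = 28.8/4 = 7.2
  Sample standard deviations s_i = √(s[i,i]):
  s(A) = √(8.3) = 2.881
  s(B) = √(3.8) = 1.9494
  s(C) = √(7.2) = 2.6833

Step 3 — r_{ij} = s_{ij} / (s_i · s_j):
  r[A,A] = 1 (diagonal).
  r[A,B] = 0.55 / (2.881 · 1.9494) = 0.55 / 5.616 = 0.0979
  r[A,C] = 4.65 / (2.881 · 2.6833) = 4.65 / 7.7305 = 0.6015
  r[B,B] = 1 (diagonal).
  r[B,C] = -3.1 / (1.9494 · 2.6833) = -3.1 / 5.2307 = -0.5927
  r[C,C] = 1 (diagonal).

R is symmetric with unit diagonal. Assembling:

R = [[1, 0.0979, 0.6015],
 [0.0979, 1, -0.5927],
 [0.6015, -0.5927, 1]]
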